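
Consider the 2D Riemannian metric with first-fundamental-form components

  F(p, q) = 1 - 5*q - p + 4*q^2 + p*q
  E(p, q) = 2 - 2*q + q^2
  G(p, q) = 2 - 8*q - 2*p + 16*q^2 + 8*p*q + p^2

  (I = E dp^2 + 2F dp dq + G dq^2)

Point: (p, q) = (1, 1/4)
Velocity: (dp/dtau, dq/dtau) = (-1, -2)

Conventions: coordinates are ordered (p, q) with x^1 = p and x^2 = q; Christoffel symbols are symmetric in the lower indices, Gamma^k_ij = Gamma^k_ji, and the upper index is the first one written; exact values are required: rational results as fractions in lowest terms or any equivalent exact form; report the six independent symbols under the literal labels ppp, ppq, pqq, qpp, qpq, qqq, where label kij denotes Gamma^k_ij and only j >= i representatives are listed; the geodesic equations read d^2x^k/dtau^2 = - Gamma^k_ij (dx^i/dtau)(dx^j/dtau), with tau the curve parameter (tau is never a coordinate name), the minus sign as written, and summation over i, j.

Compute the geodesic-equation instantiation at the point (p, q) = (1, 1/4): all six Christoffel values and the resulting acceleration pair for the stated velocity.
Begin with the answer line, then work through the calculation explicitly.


Answer: Gamma_ppp = 0, Gamma_ppq = -12/41, Gamma_pqq = -48/41, Gamma_qpp = 0, Gamma_qpq = 16/41, Gamma_qqq = 64/41; accelerations (d^2p/dtau^2, d^2q/dtau^2) = (240/41, -320/41)

E = 25/16, F = -3/4, G = 2 at the point
E_p = 0, E_q = -3/2, F_p = -3/4, F_q = -2, G_p = 2, G_q = 8
EG - F^2 = 41/16;  g^inv = (16/41) * [[2, 3/4], [3/4, 25/16]]
first-kind symbols [ij,l] = (1/2)(d_i g_jl + d_j g_il - d_l g_ij): [pp,p] = E_p/2 = 0, [pp,q] = F_p - E_q/2 = 0, [pq,p] = E_q/2 = -3/4, [pq,q] = G_p/2 = 1, [qq,p] = F_q - G_p/2 = -3, [qq,q] = G_q/2 = 4
Gamma^p_ij = (G*[ij,p] - F*[ij,q])/(EG - F^2), Gamma^q_ij = (E*[ij,q] - F*[ij,p])/(EG - F^2)
Gamma_ppp = 0, Gamma_ppq = -12/41, Gamma_pqq = -48/41, Gamma_qpp = 0, Gamma_qpq = 16/41, Gamma_qqq = 64/41
d^2p/dtau^2 = -(Gamma_ppp*(-1)^2 + 2*Gamma_ppq*(-1)*(-2) + Gamma_pqq*(-2)^2) = 240/41
d^2q/dtau^2 = -(Gamma_qpp*(-1)^2 + 2*Gamma_qpq*(-1)*(-2) + Gamma_qqq*(-2)^2) = -320/41


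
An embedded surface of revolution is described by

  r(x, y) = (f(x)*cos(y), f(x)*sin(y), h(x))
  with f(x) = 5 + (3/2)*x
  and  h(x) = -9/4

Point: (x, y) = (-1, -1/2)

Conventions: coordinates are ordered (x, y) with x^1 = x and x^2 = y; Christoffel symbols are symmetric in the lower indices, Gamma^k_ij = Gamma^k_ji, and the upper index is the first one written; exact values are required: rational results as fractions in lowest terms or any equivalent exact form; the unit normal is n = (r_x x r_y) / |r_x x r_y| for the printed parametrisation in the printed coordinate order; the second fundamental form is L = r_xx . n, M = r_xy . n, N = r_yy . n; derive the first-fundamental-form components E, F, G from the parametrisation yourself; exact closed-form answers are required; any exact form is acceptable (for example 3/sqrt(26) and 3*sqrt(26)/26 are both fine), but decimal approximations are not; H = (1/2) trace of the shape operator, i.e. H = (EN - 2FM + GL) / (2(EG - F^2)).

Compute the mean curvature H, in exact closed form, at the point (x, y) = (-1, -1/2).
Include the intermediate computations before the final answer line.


f = 7/2, f' = 3/2, f'' = 0, h' = 0, h'' = 0
E = 9/4, F = 0, G = 49/4; answer radicand W^2 = 9/4
unnormalised second-form numerators: l = 0, m = 0, n = 0; L = l/sqrt(9/4), and similarly M = m/sqrt(W^2), N = n/sqrt(W^2)
H = (E*n - 2*F*m + G*l) / (2*(EG - F^2)*sqrt(W^2)); E*n - 2*F*m + G*l = 0, EG - F^2 = 441/16, so H = (0)/sqrt(9/4)

Answer: H = 0


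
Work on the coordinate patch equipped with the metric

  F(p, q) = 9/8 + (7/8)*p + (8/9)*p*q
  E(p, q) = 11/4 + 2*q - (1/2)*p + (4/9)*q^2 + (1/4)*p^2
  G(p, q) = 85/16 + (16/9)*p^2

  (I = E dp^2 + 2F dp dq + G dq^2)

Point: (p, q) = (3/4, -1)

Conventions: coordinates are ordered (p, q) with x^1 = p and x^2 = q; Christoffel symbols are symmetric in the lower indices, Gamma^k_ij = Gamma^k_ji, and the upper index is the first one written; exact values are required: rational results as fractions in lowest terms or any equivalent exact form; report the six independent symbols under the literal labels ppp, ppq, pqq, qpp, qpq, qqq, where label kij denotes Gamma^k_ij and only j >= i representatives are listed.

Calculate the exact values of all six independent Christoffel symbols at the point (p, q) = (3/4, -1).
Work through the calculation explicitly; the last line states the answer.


E = 553/576, F = 107/96, G = 101/16 at the point
E_p = -1/8, E_q = 10/9, F_p = -1/72, F_q = 2/3, G_p = 8/3, G_q = 0
EG - F^2 = 11101/2304;  g^inv = (2304/11101) * [[101/16, -107/96], [-107/96, 553/576]]
first-kind symbols [ij,l] = (1/2)(d_i g_jl + d_j g_il - d_l g_ij): [pp,p] = E_p/2 = -1/16, [pp,q] = F_p - E_q/2 = -41/72, [pq,p] = E_q/2 = 5/9, [pq,q] = G_p/2 = 4/3, [qq,p] = F_q - G_p/2 = -2/3, [qq,q] = G_q/2 = 0
Gamma^p_ij = (G*[ij,p] - F*[ij,q])/(EG - F^2), Gamma^q_ij = (E*[ij,q] - F*[ij,p])/(EG - F^2)

Answer: Gamma_ppp = 1660/33303, Gamma_ppq = 4656/11101, Gamma_pqq = -9696/11101, Gamma_qpp = -9892/99909, Gamma_qpq = 4568/33303, Gamma_qqq = 1712/11101


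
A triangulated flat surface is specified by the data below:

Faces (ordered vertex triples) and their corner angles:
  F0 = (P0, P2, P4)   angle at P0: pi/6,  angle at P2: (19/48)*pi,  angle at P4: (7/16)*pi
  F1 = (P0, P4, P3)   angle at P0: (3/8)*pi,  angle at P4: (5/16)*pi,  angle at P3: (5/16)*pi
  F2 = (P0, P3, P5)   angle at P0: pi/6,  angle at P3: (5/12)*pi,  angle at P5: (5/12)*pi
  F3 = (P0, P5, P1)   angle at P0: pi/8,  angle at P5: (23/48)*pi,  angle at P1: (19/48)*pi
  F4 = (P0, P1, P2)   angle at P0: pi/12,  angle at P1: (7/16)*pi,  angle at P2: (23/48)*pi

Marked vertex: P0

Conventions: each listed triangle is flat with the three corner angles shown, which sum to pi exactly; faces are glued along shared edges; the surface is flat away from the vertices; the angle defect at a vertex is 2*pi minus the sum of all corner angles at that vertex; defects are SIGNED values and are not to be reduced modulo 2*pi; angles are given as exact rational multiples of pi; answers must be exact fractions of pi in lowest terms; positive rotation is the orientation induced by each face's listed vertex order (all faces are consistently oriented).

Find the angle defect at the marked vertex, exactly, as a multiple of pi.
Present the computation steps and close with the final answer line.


Sum of corner angles at P0: (11/12)*pi
defect = 2*pi - (11/12)*pi

Answer: defect(P0) = (13/12)*pi


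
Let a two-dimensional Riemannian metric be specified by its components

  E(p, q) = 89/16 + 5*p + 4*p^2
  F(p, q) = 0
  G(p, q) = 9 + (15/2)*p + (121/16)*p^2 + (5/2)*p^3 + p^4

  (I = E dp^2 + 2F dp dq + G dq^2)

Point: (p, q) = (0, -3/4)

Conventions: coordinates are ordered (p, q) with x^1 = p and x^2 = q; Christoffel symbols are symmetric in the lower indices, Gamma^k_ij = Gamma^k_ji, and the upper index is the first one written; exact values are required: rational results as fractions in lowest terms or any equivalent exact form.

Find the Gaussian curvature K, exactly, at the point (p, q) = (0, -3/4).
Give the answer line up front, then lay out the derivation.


Answer: K = -2048/23763

E = 89/16, F = 0, G = 9, EG - F^2 = 801/16 at the point
E_p = 5, E_q = 0, F_p = 0, F_q = 0, G_p = 15/2, G_q = 0
E_qq = 0, F_pq = 0, G_pp = 121/8
Brioschi: K = (det M1 - det M2) / (EG - F^2)^2 with the standard first/second-derivative matrices M1, M2.
M1 = [[-E_qq/2 + F_pq - G_pp/2, E_p/2, F_p - E_q/2], [F_q - G_p/2, E, F], [G_q/2, F, G]] = [[-121/16, 5/2, 0], [-15/4, 89/16, 0], [0, 0, 9]]; det M1 = -75321/256
M2 = [[0, E_q/2, G_p/2], [E_q/2, E, F], [G_p/2, F, G]] = [[0, 0, 15/4], [0, 89/16, 0], [15/4, 0, 9]]; det M2 = -20025/256
det M1 - det M2 = -216; K = -216 / (801/16)^2 = -2048/23763


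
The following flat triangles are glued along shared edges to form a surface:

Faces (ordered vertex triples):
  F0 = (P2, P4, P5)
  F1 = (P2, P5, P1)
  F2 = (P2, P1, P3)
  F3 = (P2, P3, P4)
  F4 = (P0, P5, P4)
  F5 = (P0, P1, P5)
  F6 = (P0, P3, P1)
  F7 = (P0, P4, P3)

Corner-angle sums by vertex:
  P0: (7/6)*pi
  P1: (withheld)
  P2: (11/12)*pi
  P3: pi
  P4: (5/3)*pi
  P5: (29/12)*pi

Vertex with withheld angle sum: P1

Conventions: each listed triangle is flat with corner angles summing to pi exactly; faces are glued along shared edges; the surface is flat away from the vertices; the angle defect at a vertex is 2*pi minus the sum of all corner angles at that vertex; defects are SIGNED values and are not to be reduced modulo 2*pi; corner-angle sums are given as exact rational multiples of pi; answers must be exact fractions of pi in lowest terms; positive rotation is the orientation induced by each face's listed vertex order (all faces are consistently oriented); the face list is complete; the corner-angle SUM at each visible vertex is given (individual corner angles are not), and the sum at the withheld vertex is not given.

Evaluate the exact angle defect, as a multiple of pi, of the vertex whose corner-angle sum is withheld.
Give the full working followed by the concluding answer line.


V = 6, E = 12, F = 8; chi = V - E + F = 2
Gauss-Bonnet: total defect = 2*pi*chi = 4*pi; visible defects sum to (17/6)*pi

Answer: defect(P1) = (7/6)*pi


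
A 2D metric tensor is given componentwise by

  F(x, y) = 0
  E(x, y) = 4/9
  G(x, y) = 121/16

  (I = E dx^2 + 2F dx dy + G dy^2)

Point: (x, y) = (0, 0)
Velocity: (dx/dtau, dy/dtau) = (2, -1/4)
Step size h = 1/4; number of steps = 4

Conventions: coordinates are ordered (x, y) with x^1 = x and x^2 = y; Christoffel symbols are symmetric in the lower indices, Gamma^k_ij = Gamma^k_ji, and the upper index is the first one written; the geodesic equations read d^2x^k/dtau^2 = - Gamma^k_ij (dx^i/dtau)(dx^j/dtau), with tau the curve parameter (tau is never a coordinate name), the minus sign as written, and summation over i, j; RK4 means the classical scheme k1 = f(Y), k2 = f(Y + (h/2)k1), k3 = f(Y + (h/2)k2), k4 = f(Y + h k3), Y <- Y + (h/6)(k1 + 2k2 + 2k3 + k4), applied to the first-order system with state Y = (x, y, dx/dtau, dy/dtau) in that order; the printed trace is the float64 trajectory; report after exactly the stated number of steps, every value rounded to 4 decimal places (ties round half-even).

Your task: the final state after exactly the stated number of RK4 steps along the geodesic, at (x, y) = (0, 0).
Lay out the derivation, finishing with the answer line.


f(Y) = (dx/dtau, dy/dtau, -Gamma^x_ij Y'^i Y'^j, -Gamma^y_ij Y'^i Y'^j) with the Gammas evaluated at the stage position; h = 0.250000; intermediate values shown to 6 dp
step 0: x = 0.0000, y = 0.0000, dx/dtau = 2.0000, dy/dtau = -0.2500
step 1:
  k1: at (x, y) = (0.000000, 0.000000), (dx/dtau, dy/dtau) = (2.000000, -0.250000); Gamma_xxx = 0.000000, Gamma_xxy = 0.000000, Gamma_xyy = 0.000000, Gamma_yxx = 0.000000, Gamma_yxy = 0.000000, Gamma_yyy = 0.000000; k1 = (2.000000, -0.250000, 0.000000, 0.000000)
  k2: at (x, y) = (0.250000, -0.031250), (dx/dtau, dy/dtau) = (2.000000, -0.250000); Gamma_xxx = 0.000000, Gamma_xxy = 0.000000, Gamma_xyy = 0.000000, Gamma_yxx = 0.000000, Gamma_yxy = 0.000000, Gamma_yyy = 0.000000; k2 = (2.000000, -0.250000, 0.000000, 0.000000)
  k3: at (x, y) = (0.250000, -0.031250), (dx/dtau, dy/dtau) = (2.000000, -0.250000); Gamma_xxx = 0.000000, Gamma_xxy = 0.000000, Gamma_xyy = 0.000000, Gamma_yxx = 0.000000, Gamma_yxy = 0.000000, Gamma_yyy = 0.000000; k3 = (2.000000, -0.250000, 0.000000, 0.000000)
  k4: at (x, y) = (0.500000, -0.062500), (dx/dtau, dy/dtau) = (2.000000, -0.250000); Gamma_xxx = 0.000000, Gamma_xxy = 0.000000, Gamma_xyy = 0.000000, Gamma_yxx = 0.000000, Gamma_yxy = 0.000000, Gamma_yyy = 0.000000; k4 = (2.000000, -0.250000, 0.000000, 0.000000)
  Y <- Y + (h/6)(k1 + 2k2 + 2k3 + k4): x = 0.5000, y = -0.0625, dx/dtau = 2.0000, dy/dtau = -0.2500
step 2:
  k1: at (x, y) = (0.500000, -0.062500), (dx/dtau, dy/dtau) = (2.000000, -0.250000); Gamma_xxx = 0.000000, Gamma_xxy = 0.000000, Gamma_xyy = 0.000000, Gamma_yxx = 0.000000, Gamma_yxy = 0.000000, Gamma_yyy = 0.000000; k1 = (2.000000, -0.250000, 0.000000, 0.000000)
  k2: at (x, y) = (0.750000, -0.093750), (dx/dtau, dy/dtau) = (2.000000, -0.250000); Gamma_xxx = 0.000000, Gamma_xxy = 0.000000, Gamma_xyy = 0.000000, Gamma_yxx = 0.000000, Gamma_yxy = 0.000000, Gamma_yyy = 0.000000; k2 = (2.000000, -0.250000, 0.000000, 0.000000)
  k3: at (x, y) = (0.750000, -0.093750), (dx/dtau, dy/dtau) = (2.000000, -0.250000); Gamma_xxx = 0.000000, Gamma_xxy = 0.000000, Gamma_xyy = 0.000000, Gamma_yxx = 0.000000, Gamma_yxy = 0.000000, Gamma_yyy = 0.000000; k3 = (2.000000, -0.250000, 0.000000, 0.000000)
  k4: at (x, y) = (1.000000, -0.125000), (dx/dtau, dy/dtau) = (2.000000, -0.250000); Gamma_xxx = 0.000000, Gamma_xxy = 0.000000, Gamma_xyy = 0.000000, Gamma_yxx = 0.000000, Gamma_yxy = 0.000000, Gamma_yyy = 0.000000; k4 = (2.000000, -0.250000, 0.000000, 0.000000)
  Y <- Y + (h/6)(k1 + 2k2 + 2k3 + k4): x = 1.0000, y = -0.1250, dx/dtau = 2.0000, dy/dtau = -0.2500
step 3:
  k1: at (x, y) = (1.000000, -0.125000), (dx/dtau, dy/dtau) = (2.000000, -0.250000); Gamma_xxx = 0.000000, Gamma_xxy = 0.000000, Gamma_xyy = 0.000000, Gamma_yxx = 0.000000, Gamma_yxy = 0.000000, Gamma_yyy = 0.000000; k1 = (2.000000, -0.250000, 0.000000, 0.000000)
  k2: at (x, y) = (1.250000, -0.156250), (dx/dtau, dy/dtau) = (2.000000, -0.250000); Gamma_xxx = 0.000000, Gamma_xxy = 0.000000, Gamma_xyy = 0.000000, Gamma_yxx = 0.000000, Gamma_yxy = 0.000000, Gamma_yyy = 0.000000; k2 = (2.000000, -0.250000, 0.000000, 0.000000)
  k3: at (x, y) = (1.250000, -0.156250), (dx/dtau, dy/dtau) = (2.000000, -0.250000); Gamma_xxx = 0.000000, Gamma_xxy = 0.000000, Gamma_xyy = 0.000000, Gamma_yxx = 0.000000, Gamma_yxy = 0.000000, Gamma_yyy = 0.000000; k3 = (2.000000, -0.250000, 0.000000, 0.000000)
  k4: at (x, y) = (1.500000, -0.187500), (dx/dtau, dy/dtau) = (2.000000, -0.250000); Gamma_xxx = 0.000000, Gamma_xxy = 0.000000, Gamma_xyy = 0.000000, Gamma_yxx = 0.000000, Gamma_yxy = 0.000000, Gamma_yyy = 0.000000; k4 = (2.000000, -0.250000, 0.000000, 0.000000)
  Y <- Y + (h/6)(k1 + 2k2 + 2k3 + k4): x = 1.5000, y = -0.1875, dx/dtau = 2.0000, dy/dtau = -0.2500
step 4:
  k1: at (x, y) = (1.500000, -0.187500), (dx/dtau, dy/dtau) = (2.000000, -0.250000); Gamma_xxx = 0.000000, Gamma_xxy = 0.000000, Gamma_xyy = 0.000000, Gamma_yxx = 0.000000, Gamma_yxy = 0.000000, Gamma_yyy = 0.000000; k1 = (2.000000, -0.250000, 0.000000, 0.000000)
  k2: at (x, y) = (1.750000, -0.218750), (dx/dtau, dy/dtau) = (2.000000, -0.250000); Gamma_xxx = 0.000000, Gamma_xxy = 0.000000, Gamma_xyy = 0.000000, Gamma_yxx = 0.000000, Gamma_yxy = 0.000000, Gamma_yyy = 0.000000; k2 = (2.000000, -0.250000, 0.000000, 0.000000)
  k3: at (x, y) = (1.750000, -0.218750), (dx/dtau, dy/dtau) = (2.000000, -0.250000); Gamma_xxx = 0.000000, Gamma_xxy = 0.000000, Gamma_xyy = 0.000000, Gamma_yxx = 0.000000, Gamma_yxy = 0.000000, Gamma_yyy = 0.000000; k3 = (2.000000, -0.250000, 0.000000, 0.000000)
  k4: at (x, y) = (2.000000, -0.250000), (dx/dtau, dy/dtau) = (2.000000, -0.250000); Gamma_xxx = 0.000000, Gamma_xxy = 0.000000, Gamma_xyy = 0.000000, Gamma_yxx = 0.000000, Gamma_yxy = 0.000000, Gamma_yyy = 0.000000; k4 = (2.000000, -0.250000, 0.000000, 0.000000)
  Y <- Y + (h/6)(k1 + 2k2 + 2k3 + k4): x = 2.0000, y = -0.2500, dx/dtau = 2.0000, dy/dtau = -0.2500

Answer: x = 2.0000, y = -0.2500, dx/dtau = 2.0000, dy/dtau = -0.2500


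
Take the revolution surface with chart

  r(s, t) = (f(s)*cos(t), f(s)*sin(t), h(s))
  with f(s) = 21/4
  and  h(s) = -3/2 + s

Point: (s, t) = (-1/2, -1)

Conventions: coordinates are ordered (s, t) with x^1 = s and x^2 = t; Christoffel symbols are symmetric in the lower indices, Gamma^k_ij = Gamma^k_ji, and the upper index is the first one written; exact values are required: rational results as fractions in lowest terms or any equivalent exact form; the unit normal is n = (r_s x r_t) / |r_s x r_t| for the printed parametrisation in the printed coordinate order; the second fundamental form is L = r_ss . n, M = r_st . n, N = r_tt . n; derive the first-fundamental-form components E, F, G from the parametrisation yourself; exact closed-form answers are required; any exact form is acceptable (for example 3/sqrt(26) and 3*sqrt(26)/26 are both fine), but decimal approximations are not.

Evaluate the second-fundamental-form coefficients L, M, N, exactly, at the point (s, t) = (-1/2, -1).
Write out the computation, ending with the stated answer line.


f = 21/4, f' = 0, f'' = 0, h' = 1, h'' = 0
E = 1, F = 0, G = 441/16; answer radicand W^2 = 1
unnormalised second-form numerators: l = 0, m = 0, n = 21/4; L = l/sqrt(1), and similarly M = m/sqrt(W^2), N = n/sqrt(W^2)

Answer: L = 0, M = 0, N = 21/4


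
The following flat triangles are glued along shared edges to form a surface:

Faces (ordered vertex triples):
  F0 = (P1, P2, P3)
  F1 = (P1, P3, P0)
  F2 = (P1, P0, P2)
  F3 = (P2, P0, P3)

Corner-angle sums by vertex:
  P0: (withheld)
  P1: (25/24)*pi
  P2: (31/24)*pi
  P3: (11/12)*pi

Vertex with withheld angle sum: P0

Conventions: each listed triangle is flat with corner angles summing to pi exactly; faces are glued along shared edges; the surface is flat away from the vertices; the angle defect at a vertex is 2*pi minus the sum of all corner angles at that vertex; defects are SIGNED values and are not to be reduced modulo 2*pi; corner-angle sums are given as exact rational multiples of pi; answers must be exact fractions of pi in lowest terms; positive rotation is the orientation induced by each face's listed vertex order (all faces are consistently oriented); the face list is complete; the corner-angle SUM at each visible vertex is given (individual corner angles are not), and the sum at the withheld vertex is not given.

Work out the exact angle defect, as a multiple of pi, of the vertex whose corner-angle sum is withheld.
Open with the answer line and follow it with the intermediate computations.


Answer: defect(P0) = (5/4)*pi

V = 4, E = 6, F = 4; chi = V - E + F = 2
Gauss-Bonnet: total defect = 2*pi*chi = 4*pi; visible defects sum to (11/4)*pi


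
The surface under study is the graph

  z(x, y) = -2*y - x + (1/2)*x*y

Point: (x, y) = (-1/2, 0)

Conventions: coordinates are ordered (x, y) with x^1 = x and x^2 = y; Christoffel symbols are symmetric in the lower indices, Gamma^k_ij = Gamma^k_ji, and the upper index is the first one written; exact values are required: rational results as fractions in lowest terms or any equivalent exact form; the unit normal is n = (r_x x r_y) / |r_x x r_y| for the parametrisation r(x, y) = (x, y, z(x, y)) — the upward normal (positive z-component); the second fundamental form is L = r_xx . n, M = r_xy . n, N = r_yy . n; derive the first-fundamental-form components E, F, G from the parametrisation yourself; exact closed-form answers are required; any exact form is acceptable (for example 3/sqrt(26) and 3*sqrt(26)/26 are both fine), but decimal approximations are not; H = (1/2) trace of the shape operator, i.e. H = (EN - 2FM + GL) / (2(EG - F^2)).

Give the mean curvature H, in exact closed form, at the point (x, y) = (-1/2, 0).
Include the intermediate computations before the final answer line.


z_x = -1, z_y = -9/4, z_xx = 0, z_xy = 1/2, z_yy = 0
E = 2, F = 9/4, G = 97/16; answer radicand W^2 = 113/16
unnormalised second-form numerators: l = 0, m = 1/2, n = 0; L = l/sqrt(113/16), and similarly M = m/sqrt(W^2), N = n/sqrt(W^2)
H = (E*n - 2*F*m + G*l) / (2*(EG - F^2)*sqrt(W^2)); E*n - 2*F*m + G*l = -9/4, EG - F^2 = 113/16, so H = (-18/113)/sqrt(113/16)

Answer: H = -72*sqrt(113)/12769


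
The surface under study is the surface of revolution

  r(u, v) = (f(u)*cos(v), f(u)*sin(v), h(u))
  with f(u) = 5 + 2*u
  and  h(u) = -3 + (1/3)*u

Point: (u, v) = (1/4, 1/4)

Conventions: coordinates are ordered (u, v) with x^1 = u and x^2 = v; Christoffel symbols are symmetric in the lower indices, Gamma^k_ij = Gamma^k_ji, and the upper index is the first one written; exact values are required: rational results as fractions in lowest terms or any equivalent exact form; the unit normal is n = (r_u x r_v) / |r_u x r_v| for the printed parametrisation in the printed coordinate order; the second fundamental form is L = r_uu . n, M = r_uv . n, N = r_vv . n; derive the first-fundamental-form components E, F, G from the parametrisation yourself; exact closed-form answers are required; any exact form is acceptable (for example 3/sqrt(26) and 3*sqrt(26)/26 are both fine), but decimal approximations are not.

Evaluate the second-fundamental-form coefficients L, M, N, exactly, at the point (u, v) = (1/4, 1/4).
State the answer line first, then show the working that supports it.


Answer: L = 0, M = 0, N = 11*sqrt(37)/74

f = 11/2, f' = 2, f'' = 0, h' = 1/3, h'' = 0
E = 37/9, F = 0, G = 121/4; answer radicand W^2 = 37/9
unnormalised second-form numerators: l = 0, m = 0, n = 11/6; L = l/sqrt(37/9), and similarly M = m/sqrt(W^2), N = n/sqrt(W^2)


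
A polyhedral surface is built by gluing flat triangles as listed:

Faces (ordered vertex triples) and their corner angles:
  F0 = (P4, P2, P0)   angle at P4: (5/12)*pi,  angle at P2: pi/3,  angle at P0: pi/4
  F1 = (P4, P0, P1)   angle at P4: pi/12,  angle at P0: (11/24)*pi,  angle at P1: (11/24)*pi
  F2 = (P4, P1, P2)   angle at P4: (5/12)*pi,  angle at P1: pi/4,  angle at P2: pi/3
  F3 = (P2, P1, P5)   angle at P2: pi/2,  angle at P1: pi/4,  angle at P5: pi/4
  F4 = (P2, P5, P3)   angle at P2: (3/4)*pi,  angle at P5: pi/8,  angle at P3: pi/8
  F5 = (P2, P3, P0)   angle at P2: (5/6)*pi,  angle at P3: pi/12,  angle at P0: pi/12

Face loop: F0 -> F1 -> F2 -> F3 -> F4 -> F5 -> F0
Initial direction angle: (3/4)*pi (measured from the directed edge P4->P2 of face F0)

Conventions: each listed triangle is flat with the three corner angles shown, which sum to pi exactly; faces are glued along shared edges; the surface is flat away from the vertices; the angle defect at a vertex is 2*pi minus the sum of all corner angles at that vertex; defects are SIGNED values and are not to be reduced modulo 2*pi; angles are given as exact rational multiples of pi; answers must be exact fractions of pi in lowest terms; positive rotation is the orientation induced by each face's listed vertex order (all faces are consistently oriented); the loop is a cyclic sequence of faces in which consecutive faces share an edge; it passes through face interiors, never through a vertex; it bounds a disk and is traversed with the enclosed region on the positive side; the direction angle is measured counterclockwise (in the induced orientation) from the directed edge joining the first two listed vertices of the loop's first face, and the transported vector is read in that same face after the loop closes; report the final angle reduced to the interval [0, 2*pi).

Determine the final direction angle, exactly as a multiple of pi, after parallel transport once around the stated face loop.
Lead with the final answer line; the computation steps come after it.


Answer: final direction angle = (13/12)*pi

enclosed vertex P2: corner angles sum to (11/4)*pi, defect = 2*pi - (11/4)*pi = (-3/4)*pi
enclosed vertex P4: corner angles sum to (11/12)*pi, defect = 2*pi - (11/12)*pi = (13/12)*pi
adding the enclosed defects to the starting angle (mod 2*pi, induced orientation) gives the holonomy
final angle = (3/4)*pi + pi/3 = (13/12)*pi (mod 2*pi)


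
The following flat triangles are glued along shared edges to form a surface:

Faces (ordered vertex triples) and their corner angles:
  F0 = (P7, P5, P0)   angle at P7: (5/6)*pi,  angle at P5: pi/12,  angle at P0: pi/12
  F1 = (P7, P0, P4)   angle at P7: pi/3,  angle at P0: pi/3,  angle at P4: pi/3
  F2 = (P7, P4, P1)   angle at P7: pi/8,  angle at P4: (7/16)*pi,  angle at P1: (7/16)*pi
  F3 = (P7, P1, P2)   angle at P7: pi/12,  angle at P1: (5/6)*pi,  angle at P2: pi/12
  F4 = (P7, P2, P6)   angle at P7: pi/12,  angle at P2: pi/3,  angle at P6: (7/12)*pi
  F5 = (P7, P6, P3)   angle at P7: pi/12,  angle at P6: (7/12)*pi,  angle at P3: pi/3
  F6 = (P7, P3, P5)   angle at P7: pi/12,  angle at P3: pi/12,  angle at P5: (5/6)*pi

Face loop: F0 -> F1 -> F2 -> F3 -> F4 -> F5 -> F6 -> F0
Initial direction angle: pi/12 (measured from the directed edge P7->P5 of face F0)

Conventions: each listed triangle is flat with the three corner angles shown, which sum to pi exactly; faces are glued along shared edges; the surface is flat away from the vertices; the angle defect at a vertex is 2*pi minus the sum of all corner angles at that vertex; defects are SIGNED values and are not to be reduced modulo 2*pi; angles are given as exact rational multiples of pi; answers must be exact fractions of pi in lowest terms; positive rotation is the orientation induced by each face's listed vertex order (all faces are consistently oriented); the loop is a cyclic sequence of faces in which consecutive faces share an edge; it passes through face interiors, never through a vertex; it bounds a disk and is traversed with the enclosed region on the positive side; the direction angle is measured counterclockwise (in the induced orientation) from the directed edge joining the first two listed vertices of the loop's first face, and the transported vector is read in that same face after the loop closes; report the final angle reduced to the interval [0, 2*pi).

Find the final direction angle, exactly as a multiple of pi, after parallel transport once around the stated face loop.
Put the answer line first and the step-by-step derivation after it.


Answer: final direction angle = (11/24)*pi

enclosed vertex P7: corner angles sum to (13/8)*pi, defect = 2*pi - (13/8)*pi = (3/8)*pi
adding the enclosed defects to the starting angle (mod 2*pi, induced orientation) gives the holonomy
final angle = pi/12 + (3/8)*pi = (11/24)*pi (mod 2*pi)


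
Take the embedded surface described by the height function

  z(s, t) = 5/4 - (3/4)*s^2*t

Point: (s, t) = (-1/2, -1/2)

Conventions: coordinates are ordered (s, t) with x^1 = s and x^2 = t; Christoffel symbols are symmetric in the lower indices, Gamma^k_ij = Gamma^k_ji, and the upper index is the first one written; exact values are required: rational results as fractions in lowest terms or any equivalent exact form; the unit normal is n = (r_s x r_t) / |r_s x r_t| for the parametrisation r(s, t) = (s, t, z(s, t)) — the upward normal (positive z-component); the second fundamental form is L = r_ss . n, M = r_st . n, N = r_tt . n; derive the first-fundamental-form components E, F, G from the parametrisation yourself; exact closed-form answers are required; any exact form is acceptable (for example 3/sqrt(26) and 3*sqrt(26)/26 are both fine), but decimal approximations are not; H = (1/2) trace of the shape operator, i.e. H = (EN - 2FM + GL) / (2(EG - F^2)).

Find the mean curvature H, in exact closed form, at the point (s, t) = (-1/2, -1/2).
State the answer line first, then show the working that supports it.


Answer: H = 1374*sqrt(301)/90601

z_s = -3/8, z_t = -3/16, z_ss = 3/4, z_st = 3/4, z_tt = 0
E = 73/64, F = 9/128, G = 265/256; answer radicand W^2 = 301/256
unnormalised second-form numerators: l = 3/4, m = 3/4, n = 0; L = l/sqrt(301/256), and similarly M = m/sqrt(W^2), N = n/sqrt(W^2)
H = (E*n - 2*F*m + G*l) / (2*(EG - F^2)*sqrt(W^2)); E*n - 2*F*m + G*l = 687/1024, EG - F^2 = 301/256, so H = (687/2408)/sqrt(301/256)


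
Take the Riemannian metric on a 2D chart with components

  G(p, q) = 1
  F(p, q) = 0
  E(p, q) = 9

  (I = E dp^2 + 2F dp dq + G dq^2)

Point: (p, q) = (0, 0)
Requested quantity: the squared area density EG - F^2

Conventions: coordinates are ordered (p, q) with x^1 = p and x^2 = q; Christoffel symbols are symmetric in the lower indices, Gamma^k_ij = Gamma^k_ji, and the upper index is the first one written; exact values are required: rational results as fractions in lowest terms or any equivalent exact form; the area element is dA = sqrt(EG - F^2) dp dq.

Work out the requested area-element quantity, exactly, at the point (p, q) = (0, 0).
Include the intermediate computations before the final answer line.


E = 9, F = 0, G = 1; EG - F^2 = 9

Answer: EG - F^2 = 9


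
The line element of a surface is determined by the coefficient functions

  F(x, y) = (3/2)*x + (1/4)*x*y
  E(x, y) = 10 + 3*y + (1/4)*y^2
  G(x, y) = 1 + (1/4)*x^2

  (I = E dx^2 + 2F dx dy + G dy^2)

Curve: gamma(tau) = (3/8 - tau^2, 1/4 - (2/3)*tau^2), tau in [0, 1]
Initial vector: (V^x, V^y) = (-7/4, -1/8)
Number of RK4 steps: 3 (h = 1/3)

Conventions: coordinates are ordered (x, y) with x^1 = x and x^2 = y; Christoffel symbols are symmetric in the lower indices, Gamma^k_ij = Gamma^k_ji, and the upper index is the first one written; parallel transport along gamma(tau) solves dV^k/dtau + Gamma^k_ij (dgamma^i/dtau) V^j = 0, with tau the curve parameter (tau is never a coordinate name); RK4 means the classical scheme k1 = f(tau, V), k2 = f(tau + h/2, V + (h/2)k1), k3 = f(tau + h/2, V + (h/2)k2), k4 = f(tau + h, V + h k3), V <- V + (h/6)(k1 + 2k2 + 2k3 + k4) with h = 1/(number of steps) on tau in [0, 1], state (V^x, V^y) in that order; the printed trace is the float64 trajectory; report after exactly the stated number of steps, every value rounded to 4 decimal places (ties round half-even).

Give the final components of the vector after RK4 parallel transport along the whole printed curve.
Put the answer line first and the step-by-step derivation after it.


Answer: V^x = -1.9558, V^y = -0.1198

gamma'(tau) = (-2*tau, -(4/3)*tau); f(tau, V)^k = -Gamma^k_ij(gamma(tau)) gamma'^i(tau) V^j; h = 1/3; intermediate values shown to 6 dp
curve data and Christoffel symbols at the stage parameters:
  tau = 0.000000: gamma = (0.375000, 0.250000), gamma' = (0.000000, 0.000000); Gamma_xxx = 0.000000, Gamma_xxy = 0.144665, Gamma_xyy = 0.000000, Gamma_yxx = 0.000000, Gamma_yxy = 0.008680, Gamma_yyy = 0.000000
  tau = 0.166667: gamma = (0.347222, 0.231481), gamma' = (-0.333333, -0.222222); Gamma_xxx = 0.000000, Gamma_xxy = 0.145080, Gamma_xyy = 0.000000, Gamma_yxx = 0.000000, Gamma_yxy = 0.008084, Gamma_yyy = 0.000000
  tau = 0.333333: gamma = (0.263889, 0.175926), gamma' = (-0.666667, -0.444444); Gamma_xxx = 0.000000, Gamma_xxy = 0.146308, Gamma_xyy = 0.000000, Gamma_yxx = 0.000000, Gamma_yxy = 0.006252, Gamma_yyy = 0.000000
  tau = 0.500000: gamma = (0.125000, 0.083333), gamma' = (-1.000000, -0.666667); Gamma_xxx = 0.000000, Gamma_xxy = 0.148292, Gamma_xyy = 0.000000, Gamma_yxx = 0.000000, Gamma_yxy = 0.003047, Gamma_yyy = 0.000000
  tau = 0.666667: gamma = (-0.069444, -0.046296), gamma' = (-1.333333, -0.888889); Gamma_xxx = 0.000000, Gamma_xxy = 0.150912, Gamma_xyy = 0.000000, Gamma_yxx = 0.000000, Gamma_yxy = -0.001760, Gamma_yyy = 0.000000
  tau = 0.833333: gamma = (-0.319444, -0.212963), gamma' = (-1.666667, -1.111111); Gamma_xxx = 0.000000, Gamma_xxy = 0.153944, Gamma_xyy = 0.000000, Gamma_yxx = 0.000000, Gamma_yxy = -0.008498, Gamma_yyy = 0.000000
  tau = 1.000000: gamma = (-0.625000, -0.416667), gamma' = (-2.000000, -1.333333); Gamma_xxx = 0.000000, Gamma_xxy = 0.156993, Gamma_xyy = 0.000000, Gamma_yxx = 0.000000, Gamma_yxy = -0.017574, Gamma_yyy = 0.000000
step 0: V^x = -1.7500, V^y = -0.1250
step 1: k1 = (0.000000, 0.000000), k2 = (-0.062465, -0.003481), k3 = (-0.062829, -0.003501), k4 = (-0.127463, -0.005446); V <- V + (h/6)(k1 + 2k2 + 2k3 + k4): V^x = -1.7710, V^y = -0.1261
step 2: k1 = (-0.127459, -0.005446), k2 = (-0.196015, -0.004028), k3 = (-0.197110, -0.004050), k4 = (-0.272024, 0.003173); V <- V + (h/6)(k1 + 2k2 + 2k3 + k4): V^x = -1.8369, V^y = -0.1271
step 3: k1 = (-0.271982, 0.003172), k2 = (-0.354425, 0.019564), k3 = (-0.356074, 0.019655), k4 = (-0.447198, 0.050060); V <- V + (h/6)(k1 + 2k2 + 2k3 + k4): V^x = -1.9558, V^y = -0.1198


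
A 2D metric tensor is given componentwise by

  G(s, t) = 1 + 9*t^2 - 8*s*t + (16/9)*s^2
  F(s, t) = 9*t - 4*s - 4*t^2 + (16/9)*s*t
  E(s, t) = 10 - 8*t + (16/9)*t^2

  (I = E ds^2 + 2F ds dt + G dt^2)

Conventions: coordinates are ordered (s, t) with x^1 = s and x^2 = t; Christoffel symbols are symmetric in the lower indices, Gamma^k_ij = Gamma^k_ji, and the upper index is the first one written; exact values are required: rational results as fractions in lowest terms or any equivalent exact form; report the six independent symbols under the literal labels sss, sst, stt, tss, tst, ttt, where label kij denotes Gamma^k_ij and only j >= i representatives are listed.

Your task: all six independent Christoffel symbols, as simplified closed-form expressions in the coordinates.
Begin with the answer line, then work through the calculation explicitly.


Answer: Gamma_sss = 0, Gamma_sst = (16*t - 36)/(16*s^2 - 72*s*t + 97*t^2 - 72*t + 90), Gamma_stt = (81 - 36*t)/(16*s^2 - 72*s*t + 97*t^2 - 72*t + 90), Gamma_tss = 0, Gamma_tst = (16*s - 36*t)/(16*s^2 - 72*s*t + 97*t^2 - 72*t + 90), Gamma_ttt = (-36*s + 81*t)/(16*s^2 - 72*s*t + 97*t^2 - 72*t + 90)

E = 10 - 8*t + (16/9)*t^2; F = 9*t - 4*s - 4*t^2 + (16/9)*s*t; G = 1 + 9*t^2 - 8*s*t + (16/9)*s^2
Gamma^k_ij = (1/2) g^{kl} (d_i g_jl + d_j g_il - d_l g_ij), with g^inv = (1/(EG-F^2)) [[G, -F], [-F, E]]
first partials: E_s = 0, E_t = -8 + (32/9)*t, F_s = -4 + (16/9)*t, F_t = 9 - 8*t + (16/9)*s, G_s = -8*t + (32/9)*s, G_t = 18*t - 8*s
D = EG - F^2 = 10 - 8*t + (97/9)*t^2 - 8*s*t + (16/9)*s^2
expanded: Gamma^s_ss = (G E_s - 2F F_s + F E_t)/(2D), Gamma^s_st = (G E_t - F G_s)/(2D), Gamma^s_tt = (2G F_t - G G_s - F G_t)/(2D), Gamma^t_ss = (2E F_s - E E_t - F E_s)/(2D), Gamma^t_st = (E G_s - F E_t)/(2D), Gamma^t_tt = (E G_t - 2F F_t + F G_s)/(2D); substitute and cancel common factors


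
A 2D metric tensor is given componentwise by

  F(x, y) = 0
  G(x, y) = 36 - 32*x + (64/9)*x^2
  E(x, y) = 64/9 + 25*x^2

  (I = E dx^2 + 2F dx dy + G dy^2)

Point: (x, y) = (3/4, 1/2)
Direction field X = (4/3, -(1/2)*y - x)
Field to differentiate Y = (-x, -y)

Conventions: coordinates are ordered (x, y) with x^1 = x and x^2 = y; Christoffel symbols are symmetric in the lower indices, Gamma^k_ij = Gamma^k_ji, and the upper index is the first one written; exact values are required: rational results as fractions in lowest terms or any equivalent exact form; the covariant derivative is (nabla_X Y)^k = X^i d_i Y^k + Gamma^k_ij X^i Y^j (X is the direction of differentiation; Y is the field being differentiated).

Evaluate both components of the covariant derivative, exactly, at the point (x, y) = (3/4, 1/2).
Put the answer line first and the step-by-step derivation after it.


Answer: (nabla_X Y)^x = -17992/9147, (nabla_X Y)^y = 17/18

E = 3049/144, F = 0, G = 16 at the point
E_x = 75/2, E_y = 0, F_x = 0, F_y = 0, G_x = -64/3, G_y = 0
EG - F^2 = 3049/9;  g^inv = (9/3049) * [[16, 0], [0, 3049/144]]
first-kind symbols [ij,l] = (1/2)(d_i g_jl + d_j g_il - d_l g_ij): [xx,x] = E_x/2 = 75/4, [xx,y] = F_x - E_y/2 = 0, [xy,x] = E_y/2 = 0, [xy,y] = G_x/2 = -32/3, [yy,x] = F_y - G_x/2 = 32/3, [yy,y] = G_y/2 = 0
Gamma^x_ij = (G*[ij,x] - F*[ij,y])/(EG - F^2), Gamma^y_ij = (E*[ij,y] - F*[ij,x])/(EG - F^2)
Gamma_xxx = 2700/3049, Gamma_xxy = 0, Gamma_xyy = 1536/3049, Gamma_yxx = 0, Gamma_yxy = -2/3, Gamma_yyy = 0
X = (4/3, -1), Y = (-3/4, -1/2) at the point


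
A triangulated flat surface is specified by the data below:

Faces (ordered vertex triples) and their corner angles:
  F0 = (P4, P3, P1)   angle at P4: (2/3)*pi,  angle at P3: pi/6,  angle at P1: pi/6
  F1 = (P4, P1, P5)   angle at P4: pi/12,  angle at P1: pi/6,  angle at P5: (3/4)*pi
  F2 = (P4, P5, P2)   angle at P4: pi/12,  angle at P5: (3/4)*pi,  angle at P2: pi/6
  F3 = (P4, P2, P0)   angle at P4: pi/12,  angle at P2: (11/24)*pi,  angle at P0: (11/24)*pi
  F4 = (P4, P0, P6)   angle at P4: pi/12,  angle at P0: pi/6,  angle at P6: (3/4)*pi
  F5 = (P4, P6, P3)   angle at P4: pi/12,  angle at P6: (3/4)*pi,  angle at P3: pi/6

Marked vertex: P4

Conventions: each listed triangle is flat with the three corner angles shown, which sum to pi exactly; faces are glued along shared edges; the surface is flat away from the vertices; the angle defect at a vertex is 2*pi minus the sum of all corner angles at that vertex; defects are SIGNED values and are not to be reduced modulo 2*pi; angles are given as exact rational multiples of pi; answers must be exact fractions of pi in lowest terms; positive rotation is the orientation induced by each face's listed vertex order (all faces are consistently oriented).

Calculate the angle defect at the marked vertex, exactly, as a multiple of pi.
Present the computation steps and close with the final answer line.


Sum of corner angles at P4: (13/12)*pi
defect = 2*pi - (13/12)*pi

Answer: defect(P4) = (11/12)*pi


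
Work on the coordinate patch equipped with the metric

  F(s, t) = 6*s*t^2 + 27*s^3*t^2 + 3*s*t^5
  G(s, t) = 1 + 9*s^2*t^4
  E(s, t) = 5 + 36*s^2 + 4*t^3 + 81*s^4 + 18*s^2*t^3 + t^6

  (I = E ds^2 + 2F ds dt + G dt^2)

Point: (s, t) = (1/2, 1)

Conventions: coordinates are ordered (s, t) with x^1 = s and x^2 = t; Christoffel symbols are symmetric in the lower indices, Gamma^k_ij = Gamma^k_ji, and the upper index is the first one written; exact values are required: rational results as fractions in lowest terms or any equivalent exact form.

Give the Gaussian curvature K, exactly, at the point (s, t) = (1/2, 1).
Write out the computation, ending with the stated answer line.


E = 457/16, F = 63/8, G = 13/4, EG - F^2 = 493/16 at the point
E_s = 189/2, E_t = 63/2, F_s = 117/4, F_t = 81/4, G_s = 9, G_t = 9
E_tt = 81, F_st = 135/2, G_ss = 18
K follows from Brioschi's formula, (det M1 - det M2)/(EG - F^2)^2.
M1 = [[-E_tt/2 + F_st - G_ss/2, E_s/2, F_s - E_t/2], [F_t - G_s/2, E, F], [G_t/2, F, G]] = [[18, 189/4, 27/2], [63/4, 457/16, 63/8], [9/2, 63/8, 13/4]]; det M1 = -4005/16
M2 = [[0, E_t/2, G_s/2], [E_t/2, E, F], [G_s/2, F, G]] = [[0, 63/4, 9/2], [63/4, 457/16, 63/8], [9/2, 63/8, 13/4]]; det M2 = -4293/16
det M1 - det M2 = 18; K = 18 / (493/16)^2 = 4608/243049

Answer: K = 4608/243049


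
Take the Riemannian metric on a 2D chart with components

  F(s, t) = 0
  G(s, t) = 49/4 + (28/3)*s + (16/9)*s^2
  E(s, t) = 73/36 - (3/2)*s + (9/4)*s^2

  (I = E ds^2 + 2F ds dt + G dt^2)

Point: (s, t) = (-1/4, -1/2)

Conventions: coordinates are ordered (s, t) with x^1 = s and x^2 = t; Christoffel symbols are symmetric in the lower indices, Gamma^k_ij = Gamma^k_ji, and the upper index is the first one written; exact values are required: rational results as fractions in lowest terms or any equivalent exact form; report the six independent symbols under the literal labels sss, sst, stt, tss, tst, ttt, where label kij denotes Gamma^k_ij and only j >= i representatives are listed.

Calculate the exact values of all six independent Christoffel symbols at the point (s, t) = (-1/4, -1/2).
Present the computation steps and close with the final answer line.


E = 1465/576, F = 0, G = 361/36 at the point
E_s = -21/8, E_t = 0, F_s = 0, F_t = 0, G_s = 76/9, G_t = 0
EG - F^2 = 528865/20736;  g^inv = (20736/528865) * [[361/36, 0], [0, 1465/576]]
first-kind symbols [ij,l] = (1/2)(d_i g_jl + d_j g_il - d_l g_ij): [ss,s] = E_s/2 = -21/16, [ss,t] = F_s - E_t/2 = 0, [st,s] = E_t/2 = 0, [st,t] = G_s/2 = 38/9, [tt,s] = F_t - G_s/2 = -38/9, [tt,t] = G_t/2 = 0
Gamma^s_ij = (G*[ij,s] - F*[ij,t])/(EG - F^2), Gamma^t_ij = (E*[ij,t] - F*[ij,s])/(EG - F^2)

Answer: Gamma_sss = -756/1465, Gamma_sst = 0, Gamma_stt = -2432/1465, Gamma_tss = 0, Gamma_tst = 8/19, Gamma_ttt = 0


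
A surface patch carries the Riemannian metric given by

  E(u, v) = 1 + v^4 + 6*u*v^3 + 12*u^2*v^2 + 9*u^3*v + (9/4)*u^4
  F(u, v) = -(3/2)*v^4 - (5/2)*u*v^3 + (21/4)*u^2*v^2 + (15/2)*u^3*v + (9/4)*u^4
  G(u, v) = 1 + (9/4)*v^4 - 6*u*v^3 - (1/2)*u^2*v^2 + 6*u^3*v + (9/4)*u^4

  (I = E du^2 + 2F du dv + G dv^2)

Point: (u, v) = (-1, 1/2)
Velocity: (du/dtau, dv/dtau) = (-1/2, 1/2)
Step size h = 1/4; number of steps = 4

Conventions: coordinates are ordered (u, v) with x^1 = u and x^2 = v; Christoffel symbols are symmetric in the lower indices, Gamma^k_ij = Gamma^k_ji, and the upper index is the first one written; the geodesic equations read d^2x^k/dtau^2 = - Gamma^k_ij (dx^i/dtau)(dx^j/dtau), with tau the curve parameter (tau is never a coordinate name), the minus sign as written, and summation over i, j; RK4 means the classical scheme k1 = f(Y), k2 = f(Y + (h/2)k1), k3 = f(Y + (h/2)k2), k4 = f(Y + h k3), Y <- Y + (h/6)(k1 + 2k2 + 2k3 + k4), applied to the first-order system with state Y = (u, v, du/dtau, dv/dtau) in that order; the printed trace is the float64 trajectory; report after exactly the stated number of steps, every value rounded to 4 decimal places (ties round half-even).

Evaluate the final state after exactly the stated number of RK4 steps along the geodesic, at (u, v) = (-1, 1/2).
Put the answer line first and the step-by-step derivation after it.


Answer: u = -1.4778, v = 0.9676, du/dtau = -0.4714, dv/dtau = 0.3953

f(Y) = (du/dtau, dv/dtau, -Gamma^u_ij Y'^i Y'^j, -Gamma^v_ij Y'^i Y'^j) with the Gammas evaluated at the stage position; h = 0.250000; intermediate values shown to 6 dp
step 0: u = -1.0000, v = 0.5000, du/dtau = -0.5000, dv/dtau = 0.5000
step 1:
  k1: at (u, v) = (-1.000000, 0.500000), (du/dtau, dv/dtau) = (-0.500000, 0.500000); Gamma_uuu = -0.347826, Gamma_uuv = -0.463768, Gamma_uvv = -0.811594, Gamma_vuu = -0.173913, Gamma_vuv = -0.231884, Gamma_vvv = -0.405797; k1 = (-0.500000, 0.500000, 0.057971, 0.028986)
  k2: at (u, v) = (-1.062500, 0.562500), (du/dtau, dv/dtau) = (-0.492754, 0.503623); Gamma_uuu = -0.310434, Gamma_uuv = -0.426847, Gamma_uvv = -0.789020, Gamma_vuu = -0.033560, Gamma_vuv = -0.046146, Gamma_vvv = -0.085299; k2 = (-0.492754, 0.503623, 0.063645, 0.006881)
  k3: at (u, v) = (-1.061594, 0.562953), (du/dtau, dv/dtau) = (-0.492044, 0.500860); Gamma_uuu = -0.306655, Gamma_uuv = -0.422057, Gamma_uvv = -0.781445, Gamma_vuu = -0.028369, Gamma_vuv = -0.039045, Gamma_vvv = -0.072293; k3 = (-0.492044, 0.500860, 0.062250, 0.005759)
  k4: at (u, v) = (-1.123011, 0.625215), (du/dtau, dv/dtau) = (-0.484438, 0.501440); Gamma_uuu = -0.252889, Gamma_uuv = -0.358762, Gamma_uvv = -0.697959, Gamma_vuu = 0.141839, Gamma_vuv = 0.201221, Gamma_vvv = 0.391467; k4 = (-0.484438, 0.501440, 0.060546, -0.033959)
  Y <- Y + (h/6)(k1 + 2k2 + 2k3 + k4): u = -1.1231, v = 0.6254, du/dtau = -0.4846, dv/dtau = 0.5008
step 2:
  k1: at (u, v) = (-1.123085, 0.625434), (du/dtau, dv/dtau) = (-0.484571, 0.500846); Gamma_uuu = -0.252303, Gamma_uuv = -0.357999, Gamma_uvv = -0.696681, Gamma_vuu = 0.142863, Gamma_vuv = 0.202712, Gamma_vvv = 0.394485; k1 = (-0.484571, 0.500846, 0.060234, -0.034107)
  k2: at (u, v) = (-1.183656, 0.688039), (du/dtau, dv/dtau) = (-0.477041, 0.496583); Gamma_uuu = -0.182455, Gamma_uuv = -0.266886, Gamma_uvv = -0.543791, Gamma_vuu = 0.328668, Gamma_vuv = 0.480759, Gamma_vvv = 0.979566; k2 = (-0.477041, 0.496583, 0.049171, -0.088576)
  k3: at (u, v) = (-1.182715, 0.687506), (du/dtau, dv/dtau) = (-0.478424, 0.489774); Gamma_uuu = -0.182008, Gamma_uuv = -0.266236, Gamma_uvv = -0.542480, Gamma_vuu = 0.328027, Gamma_vuv = 0.479828, Gamma_vvv = 0.977693; k3 = (-0.478424, 0.489774, 0.047020, -0.084743)
  k4: at (u, v) = (-1.242691, 0.747877), (du/dtau, dv/dtau) = (-0.472816, 0.479660); Gamma_uuu = -0.112775, Gamma_uuv = -0.169592, Gamma_uvv = -0.359269, Gamma_vuu = 0.490900, Gamma_vuv = 0.738221, Gamma_vvv = 1.563871; k4 = (-0.472816, 0.479660, 0.030946, -0.134705)
  Y <- Y + (h/6)(k1 + 2k2 + 2k3 + k4): u = -1.2426, v = 0.7485, du/dtau = -0.4728, dv/dtau = 0.4794
step 3:
  k1: at (u, v) = (-1.242598, 0.748484), (du/dtau, dv/dtau) = (-0.472755, 0.479369); Gamma_uuu = -0.110495, Gamma_uuv = -0.166287, Gamma_uvv = -0.352626, Gamma_vuu = 0.493267, Gamma_vuv = 0.742334, Gamma_vvv = 1.574181; k1 = (-0.472755, 0.479369, 0.030357, -0.135520)
  k2: at (u, v) = (-1.301692, 0.808406), (du/dtau, dv/dtau) = (-0.468961, 0.462429); Gamma_uuu = -0.043643, Gamma_uuv = -0.067483, Gamma_uvv = -0.148299, Gamma_vuu = 0.620050, Gamma_vuv = 0.958766, Gamma_vvv = 2.106946; k2 = (-0.468961, 0.462429, 0.012041, -0.171077)
  k3: at (u, v) = (-1.301218, 0.806288), (du/dtau, dv/dtau) = (-0.471250, 0.457984); Gamma_uuu = -0.048910, Gamma_uuv = -0.075470, Gamma_uvv = -0.165407, Gamma_vuu = 0.615904, Gamma_vuv = 0.950359, Gamma_vvv = 2.082879; k3 = (-0.471250, 0.457984, 0.012979, -0.163438)
  k4: at (u, v) = (-1.360411, 0.862981), (du/dtau, dv/dtau) = (-0.469511, 0.438509); Gamma_uuu = 0.001227, Gamma_uuv = 0.001937, Gamma_uvv = 0.004367, Gamma_vuu = 0.697223, Gamma_vuv = 1.100423, Gamma_vvv = 2.480812; k4 = (-0.469511, 0.438509, -0.000313, -0.177612)
  Y <- Y + (h/6)(k1 + 2k2 + 2k3 + k4): u = -1.3602, v = 0.8634, du/dtau = -0.4694, dv/dtau = 0.4384
step 4:
  k1: at (u, v) = (-1.360210, 0.863430), (du/dtau, dv/dtau) = (-0.469419, 0.438446); Gamma_uuu = 0.002591, Gamma_uuv = 0.004093, Gamma_uvv = 0.009235, Gamma_vuu = 0.697332, Gamma_vuv = 1.101333, Gamma_vvv = 2.484893; k1 = (-0.469419, 0.438446, -0.000662, -0.178001)
  k2: at (u, v) = (-1.418887, 0.918236), (du/dtau, dv/dtau) = (-0.469501, 0.416195); Gamma_uuu = 0.039691, Gamma_uuv = 0.063956, Gamma_uvv = 0.147787, Gamma_vuu = 0.740361, Gamma_vuv = 1.192989, Gamma_vvv = 2.756714; k2 = (-0.469501, 0.416195, -0.009354, -0.174483)
  k3: at (u, v) = (-1.418898, 0.915455), (du/dtau, dv/dtau) = (-0.470588, 0.416635); Gamma_uuu = 0.034537, Gamma_uuv = 0.055470, Gamma_uvv = 0.127693, Gamma_vuu = 0.742399, Gamma_vuv = 1.192389, Gamma_vvv = 2.744884; k3 = (-0.470588, 0.416635, -0.008062, -0.173309)
  k4: at (u, v) = (-1.477857, 0.967589), (du/dtau, dv/dtau) = (-0.471434, 0.395118); Gamma_uuu = 0.059885, Gamma_uuv = 0.097737, Gamma_uvv = 0.229183, Gamma_vuu = 0.763025, Gamma_vuv = 1.245318, Gamma_vvv = 2.920147; k4 = (-0.471434, 0.395118, -0.012678, -0.161535)
  Y <- Y + (h/6)(k1 + 2k2 + 2k3 + k4): u = -1.4778, v = 0.9676, du/dtau = -0.4714, dv/dtau = 0.3953
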